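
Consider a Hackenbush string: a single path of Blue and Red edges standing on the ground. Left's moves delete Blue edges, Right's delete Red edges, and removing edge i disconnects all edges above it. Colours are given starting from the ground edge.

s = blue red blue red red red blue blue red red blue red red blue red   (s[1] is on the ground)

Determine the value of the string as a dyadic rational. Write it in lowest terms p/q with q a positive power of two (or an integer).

Prefix values for blue red blue red red red blue blue red red blue red red blue red via {L|R} + simplicity:
edge 1 of 15 (blue): { 0 | ∅ } => 1
edge 2 of 15 (red): { 0 | 1 } => 1/2
edge 3 of 15 (blue): { 0,1/2 | 1 } => 3/4
edge 4 of 15 (red): { 0,1/2 | 3/4,1 } => 5/8
edge 5 of 15 (red): { 0,1/2 | 5/8,3/4,1 } => 9/16
edge 6 of 15 (red): { 0,1/2 | 9/16,5/8,3/4,1 } => 17/32
edge 7 of 15 (blue): { 0,1/2,17/32 | 9/16,5/8,3/4,1 } => 35/64
edge 8 of 15 (blue): { 0,1/2,17/32,35/64 | 9/16,5/8,3/4,1 } => 71/128
edge 9 of 15 (red): { 0,1/2,17/32,35/64 | 71/128,9/16,5/8,3/4,1 } => 141/256
edge 10 of 15 (red): { 0,1/2,17/32,35/64 | 141/256,71/128,9/16,5/8,3/4,1 } => 281/512
edge 11 of 15 (blue): { 0,1/2,17/32,35/64,281/512 | 141/256,71/128,9/16,5/8,3/4,1 } => 563/1024
edge 12 of 15 (red): { 0,1/2,17/32,35/64,281/512 | 563/1024,141/256,71/128,9/16,5/8,3/4,1 } => 1125/2048
edge 13 of 15 (red): { 0,1/2,17/32,35/64,281/512 | 1125/2048,563/1024,141/256,71/128,9/16,5/8,3/4,1 } => 2249/4096
edge 14 of 15 (blue): { 0,1/2,17/32,35/64,281/512,2249/4096 | 1125/2048,563/1024,141/256,71/128,9/16,5/8,3/4,1 } => 4499/8192
edge 15 of 15 (red): { 0,1/2,17/32,35/64,281/512,2249/4096 | 4499/8192,1125/2048,563/1024,141/256,71/128,9/16,5/8,3/4,1 } => 8997/16384

8997/16384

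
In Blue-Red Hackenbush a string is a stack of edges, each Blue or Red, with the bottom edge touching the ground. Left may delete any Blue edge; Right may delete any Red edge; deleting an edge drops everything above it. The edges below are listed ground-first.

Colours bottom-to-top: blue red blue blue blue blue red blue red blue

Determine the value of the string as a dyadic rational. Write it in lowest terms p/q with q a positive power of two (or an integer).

491/512

Recurse on prefixes of the 10-edge string blue red blue blue blue blue red blue red blue:
edge 1 of 10 (blue): { 0 | ∅ } — 1
edge 2 of 10 (red): { 0 | 1 } — 1/2
edge 3 of 10 (blue): { 0, 1/2 | 1 } — 3/4
edge 4 of 10 (blue): { 0, 1/2, 3/4 | 1 } — 7/8
edge 5 of 10 (blue): { 0, 1/2, 3/4, 7/8 | 1 } — 15/16
edge 6 of 10 (blue): { 0, 1/2, 3/4, 7/8, 15/16 | 1 } — 31/32
edge 7 of 10 (red): { 0, 1/2, 3/4, 7/8, 15/16 | 31/32, 1 } — 61/64
edge 8 of 10 (blue): { 0, 1/2, 3/4, 7/8, 15/16, 61/64 | 31/32, 1 } — 123/128
edge 9 of 10 (red): { 0, 1/2, 3/4, 7/8, 15/16, 61/64 | 123/128, 31/32, 1 } — 245/256
edge 10 of 10 (blue): { 0, 1/2, 3/4, 7/8, 15/16, 61/64, 245/256 | 123/128, 31/32, 1 } — 491/512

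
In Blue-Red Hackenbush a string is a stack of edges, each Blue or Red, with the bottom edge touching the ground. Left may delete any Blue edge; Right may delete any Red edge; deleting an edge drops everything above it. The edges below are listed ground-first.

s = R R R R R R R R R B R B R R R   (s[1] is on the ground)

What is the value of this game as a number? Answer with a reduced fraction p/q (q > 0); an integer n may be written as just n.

Build G(s[:k]) for k = 1..15, string s = R R R R R R R R R B R B R R R.
step 1: add R to get R; options L={ (no moves) } R={ 0 } -> -1
step 2: add R to get RR; options L={ (no moves) } R={ -1; 0 } -> -2
step 3: add R to get RRR; options L={ (no moves) } R={ -2; -1; 0 } -> -3
step 4: add R to get RRRR; options L={ (no moves) } R={ -3; -2; -1; 0 } -> -4
step 5: add R to get RRRRR; options L={ (no moves) } R={ -4; -3; -2; -1; 0 } -> -5
step 6: add R to get RRRRRR; options L={ (no moves) } R={ -5; -4; -3; -2; -1; 0 } -> -6
step 7: add R to get RRRRRRR; options L={ (no moves) } R={ -6; -5; -4; -3; -2; -1; 0 } -> -7
step 8: add R to get RRRRRRRR; options L={ (no moves) } R={ -7; -6; -5; -4; -3; -2; -1; 0 } -> -8
step 9: add R to get RRRRRRRRR; options L={ (no moves) } R={ -8; -7; -6; -5; -4; -3; -2; -1; 0 } -> -9
step 10: add B to get RRRRRRRRRB; options L={ -9 } R={ -8; -7; -6; -5; -4; -3; -2; -1; 0 } -> -17/2
step 11: add R to get RRRRRRRRRBR; options L={ -9 } R={ -17/2; -8; -7; -6; -5; -4; -3; -2; -1; 0 } -> -35/4
step 12: add B to get RRRRRRRRRBRB; options L={ -9; -35/4 } R={ -17/2; -8; -7; -6; -5; -4; -3; -2; -1; 0 } -> -69/8
step 13: add R to get RRRRRRRRRBRBR; options L={ -9; -35/4 } R={ -69/8; -17/2; -8; -7; -6; -5; -4; -3; -2; -1; 0 } -> -139/16
step 14: add R to get RRRRRRRRRBRBRR; options L={ -9; -35/4 } R={ -139/16; -69/8; -17/2; -8; -7; -6; -5; -4; -3; -2; -1; 0 } -> -279/32
step 15: add R to get RRRRRRRRRBRBRRR; options L={ -9; -35/4 } R={ -279/32; -139/16; -69/8; -17/2; -8; -7; -6; -5; -4; -3; -2; -1; 0 } -> -559/64

-559/64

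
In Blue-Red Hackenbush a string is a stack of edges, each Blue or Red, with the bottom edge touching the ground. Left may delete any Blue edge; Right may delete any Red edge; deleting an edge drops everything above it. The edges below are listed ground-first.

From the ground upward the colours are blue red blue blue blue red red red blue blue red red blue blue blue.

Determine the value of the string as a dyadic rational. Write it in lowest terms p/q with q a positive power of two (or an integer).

14543/16384

step 1: add blue to get b; options L={ 0 } R={ · } -> 1
step 2: add red to get br; options L={ 0 } R={ 1 } -> 1/2
step 3: add blue to get brb; options L={ 0,1/2 } R={ 1 } -> 3/4
step 4: add blue to get brbb; options L={ 0,1/2,3/4 } R={ 1 } -> 7/8
step 5: add blue to get brbbb; options L={ 0,1/2,3/4,7/8 } R={ 1 } -> 15/16
step 6: add red to get brbbbr; options L={ 0,1/2,3/4,7/8 } R={ 15/16,1 } -> 29/32
step 7: add red to get brbbbrr; options L={ 0,1/2,3/4,7/8 } R={ 29/32,15/16,1 } -> 57/64
step 8: add red to get brbbbrrr; options L={ 0,1/2,3/4,7/8 } R={ 57/64,29/32,15/16,1 } -> 113/128
step 9: add blue to get brbbbrrrb; options L={ 0,1/2,3/4,7/8,113/128 } R={ 57/64,29/32,15/16,1 } -> 227/256
step 10: add blue to get brbbbrrrbb; options L={ 0,1/2,3/4,7/8,113/128,227/256 } R={ 57/64,29/32,15/16,1 } -> 455/512
step 11: add red to get brbbbrrrbbr; options L={ 0,1/2,3/4,7/8,113/128,227/256 } R={ 455/512,57/64,29/32,15/16,1 } -> 909/1024
step 12: add red to get brbbbrrrbbrr; options L={ 0,1/2,3/4,7/8,113/128,227/256 } R={ 909/1024,455/512,57/64,29/32,15/16,1 } -> 1817/2048
step 13: add blue to get brbbbrrrbbrrb; options L={ 0,1/2,3/4,7/8,113/128,227/256,1817/2048 } R={ 909/1024,455/512,57/64,29/32,15/16,1 } -> 3635/4096
step 14: add blue to get brbbbrrrbbrrbb; options L={ 0,1/2,3/4,7/8,113/128,227/256,1817/2048,3635/4096 } R={ 909/1024,455/512,57/64,29/32,15/16,1 } -> 7271/8192
step 15: add blue to get brbbbrrrbbrrbbb; options L={ 0,1/2,3/4,7/8,113/128,227/256,1817/2048,3635/4096,7271/8192 } R={ 909/1024,455/512,57/64,29/32,15/16,1 } -> 14543/16384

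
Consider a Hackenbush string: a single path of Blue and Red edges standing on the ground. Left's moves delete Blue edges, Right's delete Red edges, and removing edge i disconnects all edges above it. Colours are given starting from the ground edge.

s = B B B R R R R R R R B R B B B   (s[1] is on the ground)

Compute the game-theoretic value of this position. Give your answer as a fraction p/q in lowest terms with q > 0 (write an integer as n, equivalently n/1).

8239/4096

Recurse on prefixes of the 15-edge string B B B R R R R R R R B R B B B:
step 1: add B to get B; options L={ 0 } R={ ∅ } = 1
step 2: add B to get BB; options L={ 0,1 } R={ ∅ } = 2
step 3: add B to get BBB; options L={ 0,1,2 } R={ ∅ } = 3
step 4: add R to get BBBR; options L={ 0,1,2 } R={ 3 } = 5/2
step 5: add R to get BBBRR; options L={ 0,1,2 } R={ 5/2,3 } = 9/4
step 6: add R to get BBBRRR; options L={ 0,1,2 } R={ 9/4,5/2,3 } = 17/8
step 7: add R to get BBBRRRR; options L={ 0,1,2 } R={ 17/8,9/4,5/2,3 } = 33/16
step 8: add R to get BBBRRRRR; options L={ 0,1,2 } R={ 33/16,17/8,9/4,5/2,3 } = 65/32
step 9: add R to get BBBRRRRRR; options L={ 0,1,2 } R={ 65/32,33/16,17/8,9/4,5/2,3 } = 129/64
step 10: add R to get BBBRRRRRRR; options L={ 0,1,2 } R={ 129/64,65/32,33/16,17/8,9/4,5/2,3 } = 257/128
step 11: add B to get BBBRRRRRRRB; options L={ 0,1,2,257/128 } R={ 129/64,65/32,33/16,17/8,9/4,5/2,3 } = 515/256
step 12: add R to get BBBRRRRRRRBR; options L={ 0,1,2,257/128 } R={ 515/256,129/64,65/32,33/16,17/8,9/4,5/2,3 } = 1029/512
step 13: add B to get BBBRRRRRRRBRB; options L={ 0,1,2,257/128,1029/512 } R={ 515/256,129/64,65/32,33/16,17/8,9/4,5/2,3 } = 2059/1024
step 14: add B to get BBBRRRRRRRBRBB; options L={ 0,1,2,257/128,1029/512,2059/1024 } R={ 515/256,129/64,65/32,33/16,17/8,9/4,5/2,3 } = 4119/2048
step 15: add B to get BBBRRRRRRRBRBBB; options L={ 0,1,2,257/128,1029/512,2059/1024,4119/2048 } R={ 515/256,129/64,65/32,33/16,17/8,9/4,5/2,3 } = 8239/4096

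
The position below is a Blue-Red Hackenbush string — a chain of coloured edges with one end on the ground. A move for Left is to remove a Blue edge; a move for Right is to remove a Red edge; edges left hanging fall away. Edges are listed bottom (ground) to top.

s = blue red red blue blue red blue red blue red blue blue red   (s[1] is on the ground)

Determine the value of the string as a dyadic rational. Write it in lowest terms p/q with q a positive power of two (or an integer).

1 of 13 · b · max L 0 · min R +∞ so 1
2 of 13 · br · max L 0 · min R 1 so 1/2
3 of 13 · brr · max L 0 · min R 1/2 so 1/4
4 of 13 · brrb · max L 1/4 · min R 1/2 so 3/8
5 of 13 · brrbb · max L 3/8 · min R 1/2 so 7/16
6 of 13 · brrbbr · max L 3/8 · min R 7/16 so 13/32
7 of 13 · brrbbrb · max L 13/32 · min R 7/16 so 27/64
8 of 13 · brrbbrbr · max L 13/32 · min R 27/64 so 53/128
9 of 13 · brrbbrbrb · max L 53/128 · min R 27/64 so 107/256
10 of 13 · brrbbrbrbr · max L 53/128 · min R 107/256 so 213/512
11 of 13 · brrbbrbrbrb · max L 213/512 · min R 107/256 so 427/1024
12 of 13 · brrbbrbrbrbb · max L 427/1024 · min R 107/256 so 855/2048
13 of 13 · brrbbrbrbrbbr · max L 427/1024 · min R 855/2048 so 1709/4096

1709/4096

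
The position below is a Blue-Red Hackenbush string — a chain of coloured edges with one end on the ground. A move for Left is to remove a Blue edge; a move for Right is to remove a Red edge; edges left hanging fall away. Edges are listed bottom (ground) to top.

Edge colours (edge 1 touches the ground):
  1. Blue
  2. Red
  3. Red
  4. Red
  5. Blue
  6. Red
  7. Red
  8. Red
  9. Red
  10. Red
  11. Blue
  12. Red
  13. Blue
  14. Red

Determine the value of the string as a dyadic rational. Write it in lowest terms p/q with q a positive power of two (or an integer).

step 1: add Blue to get B; options L={ 0 } R={ (no moves) } = 1
step 2: add Red to get BR; options L={ 0 } R={ 1 } = 1/2
step 3: add Red to get BRR; options L={ 0 } R={ 1/2 1 } = 1/4
step 4: add Red to get BRRR; options L={ 0 } R={ 1/4 1/2 1 } = 1/8
step 5: add Blue to get BRRRB; options L={ 0 1/8 } R={ 1/4 1/2 1 } = 3/16
step 6: add Red to get BRRRBR; options L={ 0 1/8 } R={ 3/16 1/4 1/2 1 } = 5/32
step 7: add Red to get BRRRBRR; options L={ 0 1/8 } R={ 5/32 3/16 1/4 1/2 1 } = 9/64
step 8: add Red to get BRRRBRRR; options L={ 0 1/8 } R={ 9/64 5/32 3/16 1/4 1/2 1 } = 17/128
step 9: add Red to get BRRRBRRRR; options L={ 0 1/8 } R={ 17/128 9/64 5/32 3/16 1/4 1/2 1 } = 33/256
step 10: add Red to get BRRRBRRRRR; options L={ 0 1/8 } R={ 33/256 17/128 9/64 5/32 3/16 1/4 1/2 1 } = 65/512
step 11: add Blue to get BRRRBRRRRRB; options L={ 0 1/8 65/512 } R={ 33/256 17/128 9/64 5/32 3/16 1/4 1/2 1 } = 131/1024
step 12: add Red to get BRRRBRRRRRBR; options L={ 0 1/8 65/512 } R={ 131/1024 33/256 17/128 9/64 5/32 3/16 1/4 1/2 1 } = 261/2048
step 13: add Blue to get BRRRBRRRRRBRB; options L={ 0 1/8 65/512 261/2048 } R={ 131/1024 33/256 17/128 9/64 5/32 3/16 1/4 1/2 1 } = 523/4096
step 14: add Red to get BRRRBRRRRRBRBR; options L={ 0 1/8 65/512 261/2048 } R={ 523/4096 131/1024 33/256 17/128 9/64 5/32 3/16 1/4 1/2 1 } = 1045/8192

1045/8192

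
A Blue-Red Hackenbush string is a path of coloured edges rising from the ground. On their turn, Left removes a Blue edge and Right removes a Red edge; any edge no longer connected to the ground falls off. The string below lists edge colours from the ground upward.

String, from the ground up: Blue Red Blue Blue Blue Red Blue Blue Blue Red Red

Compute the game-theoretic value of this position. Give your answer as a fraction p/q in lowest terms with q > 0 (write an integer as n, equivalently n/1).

1 of 11 · B · max L 0 · min R +∞ = 1
2 of 11 · BR · max L 0 · min R 1 = 1/2
3 of 11 · BRB · max L 1/2 · min R 1 = 3/4
4 of 11 · BRBB · max L 3/4 · min R 1 = 7/8
5 of 11 · BRBBB · max L 7/8 · min R 1 = 15/16
6 of 11 · BRBBBR · max L 7/8 · min R 15/16 = 29/32
7 of 11 · BRBBBRB · max L 29/32 · min R 15/16 = 59/64
8 of 11 · BRBBBRBB · max L 59/64 · min R 15/16 = 119/128
9 of 11 · BRBBBRBBB · max L 119/128 · min R 15/16 = 239/256
10 of 11 · BRBBBRBBBR · max L 119/128 · min R 239/256 = 477/512
11 of 11 · BRBBBRBBBRR · max L 119/128 · min R 477/512 = 953/1024

953/1024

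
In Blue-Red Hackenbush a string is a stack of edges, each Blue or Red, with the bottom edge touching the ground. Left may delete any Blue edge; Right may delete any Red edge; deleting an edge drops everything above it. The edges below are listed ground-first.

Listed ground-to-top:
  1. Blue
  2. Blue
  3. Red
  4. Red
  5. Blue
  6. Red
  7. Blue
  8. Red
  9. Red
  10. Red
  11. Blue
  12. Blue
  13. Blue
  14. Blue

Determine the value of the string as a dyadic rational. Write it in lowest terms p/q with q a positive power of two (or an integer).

5407/4096

Build val(s[:k]) for k = 1..14, string s = Blue Blue Red Red Blue Red Blue Red Red Red Blue Blue Blue Blue.
B: Left { 0 }, Right { none } => simplest 1
BB: Left { 0 1 }, Right { none } => simplest 2
BBR: Left { 0 1 }, Right { 2 } => simplest 3/2
BBRR: Left { 0 1 }, Right { 3/2 2 } => simplest 5/4
BBRRB: Left { 0 1 5/4 }, Right { 3/2 2 } => simplest 11/8
BBRRBR: Left { 0 1 5/4 }, Right { 11/8 3/2 2 } => simplest 21/16
BBRRBRB: Left { 0 1 5/4 21/16 }, Right { 11/8 3/2 2 } => simplest 43/32
BBRRBRBR: Left { 0 1 5/4 21/16 }, Right { 43/32 11/8 3/2 2 } => simplest 85/64
BBRRBRBRR: Left { 0 1 5/4 21/16 }, Right { 85/64 43/32 11/8 3/2 2 } => simplest 169/128
BBRRBRBRRR: Left { 0 1 5/4 21/16 }, Right { 169/128 85/64 43/32 11/8 3/2 2 } => simplest 337/256
BBRRBRBRRRB: Left { 0 1 5/4 21/16 337/256 }, Right { 169/128 85/64 43/32 11/8 3/2 2 } => simplest 675/512
BBRRBRBRRRBB: Left { 0 1 5/4 21/16 337/256 675/512 }, Right { 169/128 85/64 43/32 11/8 3/2 2 } => simplest 1351/1024
BBRRBRBRRRBBB: Left { 0 1 5/4 21/16 337/256 675/512 1351/1024 }, Right { 169/128 85/64 43/32 11/8 3/2 2 } => simplest 2703/2048
BBRRBRBRRRBBBB: Left { 0 1 5/4 21/16 337/256 675/512 1351/1024 2703/2048 }, Right { 169/128 85/64 43/32 11/8 3/2 2 } => simplest 5407/4096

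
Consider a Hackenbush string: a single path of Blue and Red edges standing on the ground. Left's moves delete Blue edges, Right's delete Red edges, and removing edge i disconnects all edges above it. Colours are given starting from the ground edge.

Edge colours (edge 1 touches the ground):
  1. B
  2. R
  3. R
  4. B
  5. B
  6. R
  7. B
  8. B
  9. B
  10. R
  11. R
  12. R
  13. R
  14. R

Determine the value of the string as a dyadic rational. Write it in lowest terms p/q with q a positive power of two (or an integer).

B: Left { 0 }, Right { (no moves) } ⇒ simplest 1
BR: Left { 0 }, Right { 1 } ⇒ simplest 1/2
BRR: Left { 0 }, Right { 1/2,1 } ⇒ simplest 1/4
BRRB: Left { 0,1/4 }, Right { 1/2,1 } ⇒ simplest 3/8
BRRBB: Left { 0,1/4,3/8 }, Right { 1/2,1 } ⇒ simplest 7/16
BRRBBR: Left { 0,1/4,3/8 }, Right { 7/16,1/2,1 } ⇒ simplest 13/32
BRRBBRB: Left { 0,1/4,3/8,13/32 }, Right { 7/16,1/2,1 } ⇒ simplest 27/64
BRRBBRBB: Left { 0,1/4,3/8,13/32,27/64 }, Right { 7/16,1/2,1 } ⇒ simplest 55/128
BRRBBRBBB: Left { 0,1/4,3/8,13/32,27/64,55/128 }, Right { 7/16,1/2,1 } ⇒ simplest 111/256
BRRBBRBBBR: Left { 0,1/4,3/8,13/32,27/64,55/128 }, Right { 111/256,7/16,1/2,1 } ⇒ simplest 221/512
BRRBBRBBBRR: Left { 0,1/4,3/8,13/32,27/64,55/128 }, Right { 221/512,111/256,7/16,1/2,1 } ⇒ simplest 441/1024
BRRBBRBBBRRR: Left { 0,1/4,3/8,13/32,27/64,55/128 }, Right { 441/1024,221/512,111/256,7/16,1/2,1 } ⇒ simplest 881/2048
BRRBBRBBBRRRR: Left { 0,1/4,3/8,13/32,27/64,55/128 }, Right { 881/2048,441/1024,221/512,111/256,7/16,1/2,1 } ⇒ simplest 1761/4096
BRRBBRBBBRRRRR: Left { 0,1/4,3/8,13/32,27/64,55/128 }, Right { 1761/4096,881/2048,441/1024,221/512,111/256,7/16,1/2,1 } ⇒ simplest 3521/8192

3521/8192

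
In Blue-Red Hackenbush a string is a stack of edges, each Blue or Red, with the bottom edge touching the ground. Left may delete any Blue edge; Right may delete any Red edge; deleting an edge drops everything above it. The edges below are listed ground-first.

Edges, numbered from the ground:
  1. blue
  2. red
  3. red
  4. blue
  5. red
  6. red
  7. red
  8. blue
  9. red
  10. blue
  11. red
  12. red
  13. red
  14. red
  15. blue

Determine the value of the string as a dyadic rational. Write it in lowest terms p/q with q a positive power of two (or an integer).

Build val(s[:k]) for k = 1..15, string s = blue red red blue red red red blue red blue red red red red blue.
b: Left { 0 }, Right { — } ⇒ simplest 1
br: Left { 0 }, Right { 1 } ⇒ simplest 1/2
brr: Left { 0 }, Right { 1/2 1 } ⇒ simplest 1/4
brrb: Left { 0 1/4 }, Right { 1/2 1 } ⇒ simplest 3/8
brrbr: Left { 0 1/4 }, Right { 3/8 1/2 1 } ⇒ simplest 5/16
brrbrr: Left { 0 1/4 }, Right { 5/16 3/8 1/2 1 } ⇒ simplest 9/32
brrbrrr: Left { 0 1/4 }, Right { 9/32 5/16 3/8 1/2 1 } ⇒ simplest 17/64
brrbrrrb: Left { 0 1/4 17/64 }, Right { 9/32 5/16 3/8 1/2 1 } ⇒ simplest 35/128
brrbrrrbr: Left { 0 1/4 17/64 }, Right { 35/128 9/32 5/16 3/8 1/2 1 } ⇒ simplest 69/256
brrbrrrbrb: Left { 0 1/4 17/64 69/256 }, Right { 35/128 9/32 5/16 3/8 1/2 1 } ⇒ simplest 139/512
brrbrrrbrbr: Left { 0 1/4 17/64 69/256 }, Right { 139/512 35/128 9/32 5/16 3/8 1/2 1 } ⇒ simplest 277/1024
brrbrrrbrbrr: Left { 0 1/4 17/64 69/256 }, Right { 277/1024 139/512 35/128 9/32 5/16 3/8 1/2 1 } ⇒ simplest 553/2048
brrbrrrbrbrrr: Left { 0 1/4 17/64 69/256 }, Right { 553/2048 277/1024 139/512 35/128 9/32 5/16 3/8 1/2 1 } ⇒ simplest 1105/4096
brrbrrrbrbrrrr: Left { 0 1/4 17/64 69/256 }, Right { 1105/4096 553/2048 277/1024 139/512 35/128 9/32 5/16 3/8 1/2 1 } ⇒ simplest 2209/8192
brrbrrrbrbrrrrb: Left { 0 1/4 17/64 69/256 2209/8192 }, Right { 1105/4096 553/2048 277/1024 139/512 35/128 9/32 5/16 3/8 1/2 1 } ⇒ simplest 4419/16384

4419/16384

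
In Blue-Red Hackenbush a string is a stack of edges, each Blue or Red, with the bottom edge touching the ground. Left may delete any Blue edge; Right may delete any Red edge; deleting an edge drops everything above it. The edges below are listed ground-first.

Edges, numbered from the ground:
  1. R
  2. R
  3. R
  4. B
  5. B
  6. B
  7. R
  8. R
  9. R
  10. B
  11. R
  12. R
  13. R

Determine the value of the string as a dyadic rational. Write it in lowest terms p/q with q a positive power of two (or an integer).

1 of 13 · R · max L −∞ · min R 0 => -1
2 of 13 · RR · max L −∞ · min R -1 => -2
3 of 13 · RRR · max L −∞ · min R -2 => -3
4 of 13 · RRRB · max L -3 · min R -2 => -5/2
5 of 13 · RRRBB · max L -5/2 · min R -2 => -9/4
6 of 13 · RRRBBB · max L -9/4 · min R -2 => -17/8
7 of 13 · RRRBBBR · max L -9/4 · min R -17/8 => -35/16
8 of 13 · RRRBBBRR · max L -9/4 · min R -35/16 => -71/32
9 of 13 · RRRBBBRRR · max L -9/4 · min R -71/32 => -143/64
10 of 13 · RRRBBBRRRB · max L -143/64 · min R -71/32 => -285/128
11 of 13 · RRRBBBRRRBR · max L -143/64 · min R -285/128 => -571/256
12 of 13 · RRRBBBRRRBRR · max L -143/64 · min R -571/256 => -1143/512
13 of 13 · RRRBBBRRRBRRR · max L -143/64 · min R -1143/512 => -2287/1024

-2287/1024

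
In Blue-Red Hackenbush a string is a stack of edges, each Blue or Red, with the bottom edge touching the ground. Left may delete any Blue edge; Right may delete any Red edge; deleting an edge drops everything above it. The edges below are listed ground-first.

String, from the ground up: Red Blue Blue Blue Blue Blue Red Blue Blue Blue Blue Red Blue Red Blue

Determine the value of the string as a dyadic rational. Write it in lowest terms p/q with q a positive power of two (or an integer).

-533/16384

Recurse on prefixes of the 15-edge string Red Blue Blue Blue Blue Blue Red Blue Blue Blue Blue Red Blue Red Blue:
R: Left { (no moves) }, Right { 0 } => simplest -1
RB: Left { -1 }, Right { 0 } => simplest -1/2
RBB: Left { -1 -1/2 }, Right { 0 } => simplest -1/4
RBBB: Left { -1 -1/2 -1/4 }, Right { 0 } => simplest -1/8
RBBBB: Left { -1 -1/2 -1/4 -1/8 }, Right { 0 } => simplest -1/16
RBBBBB: Left { -1 -1/2 -1/4 -1/8 -1/16 }, Right { 0 } => simplest -1/32
RBBBBBR: Left { -1 -1/2 -1/4 -1/8 -1/16 }, Right { -1/32 0 } => simplest -3/64
RBBBBBRB: Left { -1 -1/2 -1/4 -1/8 -1/16 -3/64 }, Right { -1/32 0 } => simplest -5/128
RBBBBBRBB: Left { -1 -1/2 -1/4 -1/8 -1/16 -3/64 -5/128 }, Right { -1/32 0 } => simplest -9/256
RBBBBBRBBB: Left { -1 -1/2 -1/4 -1/8 -1/16 -3/64 -5/128 -9/256 }, Right { -1/32 0 } => simplest -17/512
RBBBBBRBBBB: Left { -1 -1/2 -1/4 -1/8 -1/16 -3/64 -5/128 -9/256 -17/512 }, Right { -1/32 0 } => simplest -33/1024
RBBBBBRBBBBR: Left { -1 -1/2 -1/4 -1/8 -1/16 -3/64 -5/128 -9/256 -17/512 }, Right { -33/1024 -1/32 0 } => simplest -67/2048
RBBBBBRBBBBRB: Left { -1 -1/2 -1/4 -1/8 -1/16 -3/64 -5/128 -9/256 -17/512 -67/2048 }, Right { -33/1024 -1/32 0 } => simplest -133/4096
RBBBBBRBBBBRBR: Left { -1 -1/2 -1/4 -1/8 -1/16 -3/64 -5/128 -9/256 -17/512 -67/2048 }, Right { -133/4096 -33/1024 -1/32 0 } => simplest -267/8192
RBBBBBRBBBBRBRB: Left { -1 -1/2 -1/4 -1/8 -1/16 -3/64 -5/128 -9/256 -17/512 -67/2048 -267/8192 }, Right { -133/4096 -33/1024 -1/32 0 } => simplest -533/16384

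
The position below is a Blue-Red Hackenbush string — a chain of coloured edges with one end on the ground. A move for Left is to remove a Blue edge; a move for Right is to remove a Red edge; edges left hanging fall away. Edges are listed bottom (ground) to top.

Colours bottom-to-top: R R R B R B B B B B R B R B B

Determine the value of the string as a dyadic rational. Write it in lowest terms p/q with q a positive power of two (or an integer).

-10281/4096

Build value(s[:k]) for k = 1..15, string s = R R R B R B B B B B R B R B B.
edge 1 of 15 (R): {  | 0 } => -1
edge 2 of 15 (R): {  | -1, 0 } => -2
edge 3 of 15 (R): {  | -2, -1, 0 } => -3
edge 4 of 15 (B): { -3 | -2, -1, 0 } => -5/2
edge 5 of 15 (R): { -3 | -5/2, -2, -1, 0 } => -11/4
edge 6 of 15 (B): { -3, -11/4 | -5/2, -2, -1, 0 } => -21/8
edge 7 of 15 (B): { -3, -11/4, -21/8 | -5/2, -2, -1, 0 } => -41/16
edge 8 of 15 (B): { -3, -11/4, -21/8, -41/16 | -5/2, -2, -1, 0 } => -81/32
edge 9 of 15 (B): { -3, -11/4, -21/8, -41/16, -81/32 | -5/2, -2, -1, 0 } => -161/64
edge 10 of 15 (B): { -3, -11/4, -21/8, -41/16, -81/32, -161/64 | -5/2, -2, -1, 0 } => -321/128
edge 11 of 15 (R): { -3, -11/4, -21/8, -41/16, -81/32, -161/64 | -321/128, -5/2, -2, -1, 0 } => -643/256
edge 12 of 15 (B): { -3, -11/4, -21/8, -41/16, -81/32, -161/64, -643/256 | -321/128, -5/2, -2, -1, 0 } => -1285/512
edge 13 of 15 (R): { -3, -11/4, -21/8, -41/16, -81/32, -161/64, -643/256 | -1285/512, -321/128, -5/2, -2, -1, 0 } => -2571/1024
edge 14 of 15 (B): { -3, -11/4, -21/8, -41/16, -81/32, -161/64, -643/256, -2571/1024 | -1285/512, -321/128, -5/2, -2, -1, 0 } => -5141/2048
edge 15 of 15 (B): { -3, -11/4, -21/8, -41/16, -81/32, -161/64, -643/256, -2571/1024, -5141/2048 | -1285/512, -321/128, -5/2, -2, -1, 0 } => -10281/4096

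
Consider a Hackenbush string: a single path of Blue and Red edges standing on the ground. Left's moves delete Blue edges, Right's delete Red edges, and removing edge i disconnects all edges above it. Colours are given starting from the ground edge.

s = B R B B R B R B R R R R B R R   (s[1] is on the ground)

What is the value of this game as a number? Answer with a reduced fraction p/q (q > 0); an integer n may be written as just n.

G(B) = { 0 | (no moves) } → 1
G(BR) = { 0 | 1 } → 1/2
G(BRB) = { 0,1/2 | 1 } → 3/4
G(BRBB) = { 0,1/2,3/4 | 1 } → 7/8
G(BRBBR) = { 0,1/2,3/4 | 7/8,1 } → 13/16
G(BRBBRB) = { 0,1/2,3/4,13/16 | 7/8,1 } → 27/32
G(BRBBRBR) = { 0,1/2,3/4,13/16 | 27/32,7/8,1 } → 53/64
G(BRBBRBRB) = { 0,1/2,3/4,13/16,53/64 | 27/32,7/8,1 } → 107/128
G(BRBBRBRBR) = { 0,1/2,3/4,13/16,53/64 | 107/128,27/32,7/8,1 } → 213/256
G(BRBBRBRBRR) = { 0,1/2,3/4,13/16,53/64 | 213/256,107/128,27/32,7/8,1 } → 425/512
G(BRBBRBRBRRR) = { 0,1/2,3/4,13/16,53/64 | 425/512,213/256,107/128,27/32,7/8,1 } → 849/1024
G(BRBBRBRBRRRR) = { 0,1/2,3/4,13/16,53/64 | 849/1024,425/512,213/256,107/128,27/32,7/8,1 } → 1697/2048
G(BRBBRBRBRRRRB) = { 0,1/2,3/4,13/16,53/64,1697/2048 | 849/1024,425/512,213/256,107/128,27/32,7/8,1 } → 3395/4096
G(BRBBRBRBRRRRBR) = { 0,1/2,3/4,13/16,53/64,1697/2048 | 3395/4096,849/1024,425/512,213/256,107/128,27/32,7/8,1 } → 6789/8192
G(BRBBRBRBRRRRBRR) = { 0,1/2,3/4,13/16,53/64,1697/2048 | 6789/8192,3395/4096,849/1024,425/512,213/256,107/128,27/32,7/8,1 } → 13577/16384

13577/16384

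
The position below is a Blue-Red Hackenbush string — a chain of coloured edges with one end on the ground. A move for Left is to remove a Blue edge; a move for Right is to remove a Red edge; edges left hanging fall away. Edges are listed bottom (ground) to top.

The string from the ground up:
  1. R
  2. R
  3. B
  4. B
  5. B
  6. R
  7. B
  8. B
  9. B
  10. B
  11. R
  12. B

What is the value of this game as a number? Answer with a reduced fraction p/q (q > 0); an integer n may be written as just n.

Prefix values for R R B B B R B B B B R B via {L|R} + simplicity:
edge 1 of 12 (R): { · | 0 } → -1
edge 2 of 12 (R): { · | -1,0 } → -2
edge 3 of 12 (B): { -2 | -1,0 } → -3/2
edge 4 of 12 (B): { -2,-3/2 | -1,0 } → -5/4
edge 5 of 12 (B): { -2,-3/2,-5/4 | -1,0 } → -9/8
edge 6 of 12 (R): { -2,-3/2,-5/4 | -9/8,-1,0 } → -19/16
edge 7 of 12 (B): { -2,-3/2,-5/4,-19/16 | -9/8,-1,0 } → -37/32
edge 8 of 12 (B): { -2,-3/2,-5/4,-19/16,-37/32 | -9/8,-1,0 } → -73/64
edge 9 of 12 (B): { -2,-3/2,-5/4,-19/16,-37/32,-73/64 | -9/8,-1,0 } → -145/128
edge 10 of 12 (B): { -2,-3/2,-5/4,-19/16,-37/32,-73/64,-145/128 | -9/8,-1,0 } → -289/256
edge 11 of 12 (R): { -2,-3/2,-5/4,-19/16,-37/32,-73/64,-145/128 | -289/256,-9/8,-1,0 } → -579/512
edge 12 of 12 (B): { -2,-3/2,-5/4,-19/16,-37/32,-73/64,-145/128,-579/512 | -289/256,-9/8,-1,0 } → -1157/1024

-1157/1024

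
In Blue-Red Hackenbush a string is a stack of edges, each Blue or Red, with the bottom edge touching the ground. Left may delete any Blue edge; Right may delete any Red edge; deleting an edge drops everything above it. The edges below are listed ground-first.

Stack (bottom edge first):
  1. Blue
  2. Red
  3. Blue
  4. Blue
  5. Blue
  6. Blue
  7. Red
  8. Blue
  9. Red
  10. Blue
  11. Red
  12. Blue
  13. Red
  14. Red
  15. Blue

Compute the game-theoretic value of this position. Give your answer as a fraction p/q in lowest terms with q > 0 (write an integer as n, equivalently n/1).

Recurse on prefixes of the 15-edge string Blue Red Blue Blue Blue Blue Red Blue Red Blue Red Blue Red Red Blue:
1 of 15 · B · max L 0 · min R +∞ -> 1
2 of 15 · BR · max L 0 · min R 1 -> 1/2
3 of 15 · BRB · max L 1/2 · min R 1 -> 3/4
4 of 15 · BRBB · max L 3/4 · min R 1 -> 7/8
5 of 15 · BRBBB · max L 7/8 · min R 1 -> 15/16
6 of 15 · BRBBBB · max L 15/16 · min R 1 -> 31/32
7 of 15 · BRBBBBR · max L 15/16 · min R 31/32 -> 61/64
8 of 15 · BRBBBBRB · max L 61/64 · min R 31/32 -> 123/128
9 of 15 · BRBBBBRBR · max L 61/64 · min R 123/128 -> 245/256
10 of 15 · BRBBBBRBRB · max L 245/256 · min R 123/128 -> 491/512
11 of 15 · BRBBBBRBRBR · max L 245/256 · min R 491/512 -> 981/1024
12 of 15 · BRBBBBRBRBRB · max L 981/1024 · min R 491/512 -> 1963/2048
13 of 15 · BRBBBBRBRBRBR · max L 981/1024 · min R 1963/2048 -> 3925/4096
14 of 15 · BRBBBBRBRBRBRR · max L 981/1024 · min R 3925/4096 -> 7849/8192
15 of 15 · BRBBBBRBRBRBRRB · max L 7849/8192 · min R 3925/4096 -> 15699/16384

15699/16384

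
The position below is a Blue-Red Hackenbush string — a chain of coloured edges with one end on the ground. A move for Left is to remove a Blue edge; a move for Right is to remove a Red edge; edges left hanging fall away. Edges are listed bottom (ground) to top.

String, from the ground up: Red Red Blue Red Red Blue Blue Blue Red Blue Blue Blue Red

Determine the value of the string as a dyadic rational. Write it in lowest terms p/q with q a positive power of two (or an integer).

-3619/2048

Prefix values for Red Red Blue Red Red Blue Blue Blue Red Blue Blue Blue Red via {L|R} + simplicity:
v_1 [R]  L=[none]  R=[0]  so -1
v_2 [RR]  L=[none]  R=[-1; 0]  so -2
v_3 [RRB]  L=[-2]  R=[-1; 0]  so -3/2
v_4 [RRBR]  L=[-2]  R=[-3/2; -1; 0]  so -7/4
v_5 [RRBRR]  L=[-2]  R=[-7/4; -3/2; -1; 0]  so -15/8
v_6 [RRBRRB]  L=[-2; -15/8]  R=[-7/4; -3/2; -1; 0]  so -29/16
v_7 [RRBRRBB]  L=[-2; -15/8; -29/16]  R=[-7/4; -3/2; -1; 0]  so -57/32
v_8 [RRBRRBBB]  L=[-2; -15/8; -29/16; -57/32]  R=[-7/4; -3/2; -1; 0]  so -113/64
v_9 [RRBRRBBBR]  L=[-2; -15/8; -29/16; -57/32]  R=[-113/64; -7/4; -3/2; -1; 0]  so -227/128
v_10 [RRBRRBBBRB]  L=[-2; -15/8; -29/16; -57/32; -227/128]  R=[-113/64; -7/4; -3/2; -1; 0]  so -453/256
v_11 [RRBRRBBBRBB]  L=[-2; -15/8; -29/16; -57/32; -227/128; -453/256]  R=[-113/64; -7/4; -3/2; -1; 0]  so -905/512
v_12 [RRBRRBBBRBBB]  L=[-2; -15/8; -29/16; -57/32; -227/128; -453/256; -905/512]  R=[-113/64; -7/4; -3/2; -1; 0]  so -1809/1024
v_13 [RRBRRBBBRBBBR]  L=[-2; -15/8; -29/16; -57/32; -227/128; -453/256; -905/512]  R=[-1809/1024; -113/64; -7/4; -3/2; -1; 0]  so -3619/2048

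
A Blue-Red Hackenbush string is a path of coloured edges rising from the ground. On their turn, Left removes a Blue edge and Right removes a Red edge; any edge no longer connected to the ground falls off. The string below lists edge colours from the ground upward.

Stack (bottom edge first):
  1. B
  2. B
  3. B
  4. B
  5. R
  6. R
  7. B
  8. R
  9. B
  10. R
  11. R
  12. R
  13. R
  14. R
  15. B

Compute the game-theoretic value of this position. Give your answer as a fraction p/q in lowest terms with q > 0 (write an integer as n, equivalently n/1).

step 1: add B to get B; options L={ 0 } R={ · } → 1
step 2: add B to get BB; options L={ 0, 1 } R={ · } → 2
step 3: add B to get BBB; options L={ 0, 1, 2 } R={ · } → 3
step 4: add B to get BBBB; options L={ 0, 1, 2, 3 } R={ · } → 4
step 5: add R to get BBBBR; options L={ 0, 1, 2, 3 } R={ 4 } → 7/2
step 6: add R to get BBBBRR; options L={ 0, 1, 2, 3 } R={ 7/2, 4 } → 13/4
step 7: add B to get BBBBRRB; options L={ 0, 1, 2, 3, 13/4 } R={ 7/2, 4 } → 27/8
step 8: add R to get BBBBRRBR; options L={ 0, 1, 2, 3, 13/4 } R={ 27/8, 7/2, 4 } → 53/16
step 9: add B to get BBBBRRBRB; options L={ 0, 1, 2, 3, 13/4, 53/16 } R={ 27/8, 7/2, 4 } → 107/32
step 10: add R to get BBBBRRBRBR; options L={ 0, 1, 2, 3, 13/4, 53/16 } R={ 107/32, 27/8, 7/2, 4 } → 213/64
step 11: add R to get BBBBRRBRBRR; options L={ 0, 1, 2, 3, 13/4, 53/16 } R={ 213/64, 107/32, 27/8, 7/2, 4 } → 425/128
step 12: add R to get BBBBRRBRBRRR; options L={ 0, 1, 2, 3, 13/4, 53/16 } R={ 425/128, 213/64, 107/32, 27/8, 7/2, 4 } → 849/256
step 13: add R to get BBBBRRBRBRRRR; options L={ 0, 1, 2, 3, 13/4, 53/16 } R={ 849/256, 425/128, 213/64, 107/32, 27/8, 7/2, 4 } → 1697/512
step 14: add R to get BBBBRRBRBRRRRR; options L={ 0, 1, 2, 3, 13/4, 53/16 } R={ 1697/512, 849/256, 425/128, 213/64, 107/32, 27/8, 7/2, 4 } → 3393/1024
step 15: add B to get BBBBRRBRBRRRRRB; options L={ 0, 1, 2, 3, 13/4, 53/16, 3393/1024 } R={ 1697/512, 849/256, 425/128, 213/64, 107/32, 27/8, 7/2, 4 } → 6787/2048

6787/2048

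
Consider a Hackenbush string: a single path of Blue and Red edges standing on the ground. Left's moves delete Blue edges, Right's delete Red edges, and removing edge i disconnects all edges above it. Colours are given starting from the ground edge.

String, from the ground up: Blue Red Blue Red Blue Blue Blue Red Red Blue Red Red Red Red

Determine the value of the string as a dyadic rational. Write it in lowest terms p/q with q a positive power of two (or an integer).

step 1: add Blue to get B; options L={ 0 } R={ — } so 1
step 2: add Red to get BR; options L={ 0 } R={ 1 } so 1/2
step 3: add Blue to get BRB; options L={ 0 1/2 } R={ 1 } so 3/4
step 4: add Red to get BRBR; options L={ 0 1/2 } R={ 3/4 1 } so 5/8
step 5: add Blue to get BRBRB; options L={ 0 1/2 5/8 } R={ 3/4 1 } so 11/16
step 6: add Blue to get BRBRBB; options L={ 0 1/2 5/8 11/16 } R={ 3/4 1 } so 23/32
step 7: add Blue to get BRBRBBB; options L={ 0 1/2 5/8 11/16 23/32 } R={ 3/4 1 } so 47/64
step 8: add Red to get BRBRBBBR; options L={ 0 1/2 5/8 11/16 23/32 } R={ 47/64 3/4 1 } so 93/128
step 9: add Red to get BRBRBBBRR; options L={ 0 1/2 5/8 11/16 23/32 } R={ 93/128 47/64 3/4 1 } so 185/256
step 10: add Blue to get BRBRBBBRRB; options L={ 0 1/2 5/8 11/16 23/32 185/256 } R={ 93/128 47/64 3/4 1 } so 371/512
step 11: add Red to get BRBRBBBRRBR; options L={ 0 1/2 5/8 11/16 23/32 185/256 } R={ 371/512 93/128 47/64 3/4 1 } so 741/1024
step 12: add Red to get BRBRBBBRRBRR; options L={ 0 1/2 5/8 11/16 23/32 185/256 } R={ 741/1024 371/512 93/128 47/64 3/4 1 } so 1481/2048
step 13: add Red to get BRBRBBBRRBRRR; options L={ 0 1/2 5/8 11/16 23/32 185/256 } R={ 1481/2048 741/1024 371/512 93/128 47/64 3/4 1 } so 2961/4096
step 14: add Red to get BRBRBBBRRBRRRR; options L={ 0 1/2 5/8 11/16 23/32 185/256 } R={ 2961/4096 1481/2048 741/1024 371/512 93/128 47/64 3/4 1 } so 5921/8192

5921/8192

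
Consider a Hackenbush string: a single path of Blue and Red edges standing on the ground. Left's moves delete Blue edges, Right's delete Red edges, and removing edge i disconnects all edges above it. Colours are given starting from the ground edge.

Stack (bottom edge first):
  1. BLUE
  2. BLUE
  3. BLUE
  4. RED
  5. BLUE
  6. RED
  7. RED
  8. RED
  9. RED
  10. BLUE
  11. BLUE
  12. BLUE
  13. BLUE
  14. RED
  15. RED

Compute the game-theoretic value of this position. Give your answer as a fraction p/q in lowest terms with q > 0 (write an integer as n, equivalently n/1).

10361/4096

Recurse on prefixes of the 15-edge string BLUE BLUE BLUE RED BLUE RED RED RED RED BLUE BLUE BLUE BLUE RED RED:
g(B) = { 0 | · } = 1
g(BB) = { 0 1 | · } = 2
g(BBB) = { 0 1 2 | · } = 3
g(BBBR) = { 0 1 2 | 3 } = 5/2
g(BBBRB) = { 0 1 2 5/2 | 3 } = 11/4
g(BBBRBR) = { 0 1 2 5/2 | 11/4 3 } = 21/8
g(BBBRBRR) = { 0 1 2 5/2 | 21/8 11/4 3 } = 41/16
g(BBBRBRRR) = { 0 1 2 5/2 | 41/16 21/8 11/4 3 } = 81/32
g(BBBRBRRRR) = { 0 1 2 5/2 | 81/32 41/16 21/8 11/4 3 } = 161/64
g(BBBRBRRRRB) = { 0 1 2 5/2 161/64 | 81/32 41/16 21/8 11/4 3 } = 323/128
g(BBBRBRRRRBB) = { 0 1 2 5/2 161/64 323/128 | 81/32 41/16 21/8 11/4 3 } = 647/256
g(BBBRBRRRRBBB) = { 0 1 2 5/2 161/64 323/128 647/256 | 81/32 41/16 21/8 11/4 3 } = 1295/512
g(BBBRBRRRRBBBB) = { 0 1 2 5/2 161/64 323/128 647/256 1295/512 | 81/32 41/16 21/8 11/4 3 } = 2591/1024
g(BBBRBRRRRBBBBR) = { 0 1 2 5/2 161/64 323/128 647/256 1295/512 | 2591/1024 81/32 41/16 21/8 11/4 3 } = 5181/2048
g(BBBRBRRRRBBBBRR) = { 0 1 2 5/2 161/64 323/128 647/256 1295/512 | 5181/2048 2591/1024 81/32 41/16 21/8 11/4 3 } = 10361/4096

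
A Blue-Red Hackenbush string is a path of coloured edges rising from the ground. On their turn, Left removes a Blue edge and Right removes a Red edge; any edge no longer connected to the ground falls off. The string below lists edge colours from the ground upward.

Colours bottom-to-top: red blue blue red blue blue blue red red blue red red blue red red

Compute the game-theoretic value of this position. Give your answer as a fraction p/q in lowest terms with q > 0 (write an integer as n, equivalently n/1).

Prefix values for red blue blue red blue blue blue red red blue red red blue red red via {L|R} + simplicity:
v(r) = { · | 0 } => -1
v(rb) = { -1 | 0 } => -1/2
v(rbb) = { -1 -1/2 | 0 } => -1/4
v(rbbr) = { -1 -1/2 | -1/4 0 } => -3/8
v(rbbrb) = { -1 -1/2 -3/8 | -1/4 0 } => -5/16
v(rbbrbb) = { -1 -1/2 -3/8 -5/16 | -1/4 0 } => -9/32
v(rbbrbbb) = { -1 -1/2 -3/8 -5/16 -9/32 | -1/4 0 } => -17/64
v(rbbrbbbr) = { -1 -1/2 -3/8 -5/16 -9/32 | -17/64 -1/4 0 } => -35/128
v(rbbrbbbrr) = { -1 -1/2 -3/8 -5/16 -9/32 | -35/128 -17/64 -1/4 0 } => -71/256
v(rbbrbbbrrb) = { -1 -1/2 -3/8 -5/16 -9/32 -71/256 | -35/128 -17/64 -1/4 0 } => -141/512
v(rbbrbbbrrbr) = { -1 -1/2 -3/8 -5/16 -9/32 -71/256 | -141/512 -35/128 -17/64 -1/4 0 } => -283/1024
v(rbbrbbbrrbrr) = { -1 -1/2 -3/8 -5/16 -9/32 -71/256 | -283/1024 -141/512 -35/128 -17/64 -1/4 0 } => -567/2048
v(rbbrbbbrrbrrb) = { -1 -1/2 -3/8 -5/16 -9/32 -71/256 -567/2048 | -283/1024 -141/512 -35/128 -17/64 -1/4 0 } => -1133/4096
v(rbbrbbbrrbrrbr) = { -1 -1/2 -3/8 -5/16 -9/32 -71/256 -567/2048 | -1133/4096 -283/1024 -141/512 -35/128 -17/64 -1/4 0 } => -2267/8192
v(rbbrbbbrrbrrbrr) = { -1 -1/2 -3/8 -5/16 -9/32 -71/256 -567/2048 | -2267/8192 -1133/4096 -283/1024 -141/512 -35/128 -17/64 -1/4 0 } => -4535/16384

-4535/16384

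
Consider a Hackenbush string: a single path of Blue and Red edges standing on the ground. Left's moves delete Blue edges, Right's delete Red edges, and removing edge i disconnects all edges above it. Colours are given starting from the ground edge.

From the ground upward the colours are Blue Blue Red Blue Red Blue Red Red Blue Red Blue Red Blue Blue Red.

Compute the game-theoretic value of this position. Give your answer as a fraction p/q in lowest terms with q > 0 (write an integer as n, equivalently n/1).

edge 1 of 15 (Blue): { 0 | · } so 1
edge 2 of 15 (Blue): { 0,1 | · } so 2
edge 3 of 15 (Red): { 0,1 | 2 } so 3/2
edge 4 of 15 (Blue): { 0,1,3/2 | 2 } so 7/4
edge 5 of 15 (Red): { 0,1,3/2 | 7/4,2 } so 13/8
edge 6 of 15 (Blue): { 0,1,3/2,13/8 | 7/4,2 } so 27/16
edge 7 of 15 (Red): { 0,1,3/2,13/8 | 27/16,7/4,2 } so 53/32
edge 8 of 15 (Red): { 0,1,3/2,13/8 | 53/32,27/16,7/4,2 } so 105/64
edge 9 of 15 (Blue): { 0,1,3/2,13/8,105/64 | 53/32,27/16,7/4,2 } so 211/128
edge 10 of 15 (Red): { 0,1,3/2,13/8,105/64 | 211/128,53/32,27/16,7/4,2 } so 421/256
edge 11 of 15 (Blue): { 0,1,3/2,13/8,105/64,421/256 | 211/128,53/32,27/16,7/4,2 } so 843/512
edge 12 of 15 (Red): { 0,1,3/2,13/8,105/64,421/256 | 843/512,211/128,53/32,27/16,7/4,2 } so 1685/1024
edge 13 of 15 (Blue): { 0,1,3/2,13/8,105/64,421/256,1685/1024 | 843/512,211/128,53/32,27/16,7/4,2 } so 3371/2048
edge 14 of 15 (Blue): { 0,1,3/2,13/8,105/64,421/256,1685/1024,3371/2048 | 843/512,211/128,53/32,27/16,7/4,2 } so 6743/4096
edge 15 of 15 (Red): { 0,1,3/2,13/8,105/64,421/256,1685/1024,3371/2048 | 6743/4096,843/512,211/128,53/32,27/16,7/4,2 } so 13485/8192

13485/8192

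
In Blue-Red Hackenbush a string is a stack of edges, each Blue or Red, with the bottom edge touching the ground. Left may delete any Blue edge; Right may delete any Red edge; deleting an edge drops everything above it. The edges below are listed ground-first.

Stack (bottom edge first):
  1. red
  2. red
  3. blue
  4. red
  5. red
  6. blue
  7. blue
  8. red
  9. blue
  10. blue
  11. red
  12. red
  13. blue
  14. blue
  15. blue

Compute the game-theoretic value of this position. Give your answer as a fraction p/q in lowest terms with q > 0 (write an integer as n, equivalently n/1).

-14641/8192

Prefix values for red red blue red red blue blue red blue blue red red blue blue blue via {L|R} + simplicity:
r: Left { ∅ }, Right { 0 } — simplest -1
rr: Left { ∅ }, Right { -1,0 } — simplest -2
rrb: Left { -2 }, Right { -1,0 } — simplest -3/2
rrbr: Left { -2 }, Right { -3/2,-1,0 } — simplest -7/4
rrbrr: Left { -2 }, Right { -7/4,-3/2,-1,0 } — simplest -15/8
rrbrrb: Left { -2,-15/8 }, Right { -7/4,-3/2,-1,0 } — simplest -29/16
rrbrrbb: Left { -2,-15/8,-29/16 }, Right { -7/4,-3/2,-1,0 } — simplest -57/32
rrbrrbbr: Left { -2,-15/8,-29/16 }, Right { -57/32,-7/4,-3/2,-1,0 } — simplest -115/64
rrbrrbbrb: Left { -2,-15/8,-29/16,-115/64 }, Right { -57/32,-7/4,-3/2,-1,0 } — simplest -229/128
rrbrrbbrbb: Left { -2,-15/8,-29/16,-115/64,-229/128 }, Right { -57/32,-7/4,-3/2,-1,0 } — simplest -457/256
rrbrrbbrbbr: Left { -2,-15/8,-29/16,-115/64,-229/128 }, Right { -457/256,-57/32,-7/4,-3/2,-1,0 } — simplest -915/512
rrbrrbbrbbrr: Left { -2,-15/8,-29/16,-115/64,-229/128 }, Right { -915/512,-457/256,-57/32,-7/4,-3/2,-1,0 } — simplest -1831/1024
rrbrrbbrbbrrb: Left { -2,-15/8,-29/16,-115/64,-229/128,-1831/1024 }, Right { -915/512,-457/256,-57/32,-7/4,-3/2,-1,0 } — simplest -3661/2048
rrbrrbbrbbrrbb: Left { -2,-15/8,-29/16,-115/64,-229/128,-1831/1024,-3661/2048 }, Right { -915/512,-457/256,-57/32,-7/4,-3/2,-1,0 } — simplest -7321/4096
rrbrrbbrbbrrbbb: Left { -2,-15/8,-29/16,-115/64,-229/128,-1831/1024,-3661/2048,-7321/4096 }, Right { -915/512,-457/256,-57/32,-7/4,-3/2,-1,0 } — simplest -14641/8192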